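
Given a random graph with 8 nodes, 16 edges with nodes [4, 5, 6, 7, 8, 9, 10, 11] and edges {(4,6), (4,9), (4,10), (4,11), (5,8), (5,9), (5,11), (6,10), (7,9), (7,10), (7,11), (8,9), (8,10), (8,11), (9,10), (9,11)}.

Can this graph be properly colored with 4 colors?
Yes, G is 4-colorable

A valid 4-coloring: color 1: [6, 9]; color 2: [10, 11]; color 3: [4, 7, 8]; color 4: [5].
(χ(G) = 4 ≤ 4.)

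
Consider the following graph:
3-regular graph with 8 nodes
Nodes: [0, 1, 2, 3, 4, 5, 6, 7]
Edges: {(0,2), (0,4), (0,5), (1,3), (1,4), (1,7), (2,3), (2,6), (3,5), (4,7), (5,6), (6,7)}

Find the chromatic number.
χ(G) = 3

Clique number ω(G) = 3 (lower bound: χ ≥ ω).
The clique on [1, 4, 7] has size 3, forcing χ ≥ 3, and the coloring below uses 3 colors, so χ(G) = 3.
A valid 3-coloring: color 1: [1, 2, 5]; color 2: [3, 4, 6]; color 3: [0, 7].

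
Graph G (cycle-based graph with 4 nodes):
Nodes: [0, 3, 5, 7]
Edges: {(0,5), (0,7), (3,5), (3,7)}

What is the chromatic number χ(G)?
Clique number ω(G) = 2 (lower bound: χ ≥ ω).
The graph is bipartite (no odd cycle), so 2 colors suffice: χ(G) = 2.
A valid 2-coloring: color 1: [0, 3]; color 2: [5, 7].

χ(G) = 2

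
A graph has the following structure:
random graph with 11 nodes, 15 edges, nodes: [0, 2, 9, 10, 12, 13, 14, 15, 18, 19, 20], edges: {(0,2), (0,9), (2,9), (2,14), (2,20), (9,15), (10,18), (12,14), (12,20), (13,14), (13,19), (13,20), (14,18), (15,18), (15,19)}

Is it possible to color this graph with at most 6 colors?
Yes, G is 6-colorable

A valid 6-coloring: color 1: [2, 10, 12, 13, 15]; color 2: [9, 14, 19, 20]; color 3: [0, 18].
(χ(G) = 3 ≤ 6.)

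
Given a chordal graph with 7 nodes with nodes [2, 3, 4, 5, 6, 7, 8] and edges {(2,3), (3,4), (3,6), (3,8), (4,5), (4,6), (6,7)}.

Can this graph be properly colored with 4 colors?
Yes, G is 4-colorable

A valid 4-coloring: color 1: [3, 5, 7]; color 2: [2, 6, 8]; color 3: [4].
(χ(G) = 3 ≤ 4.)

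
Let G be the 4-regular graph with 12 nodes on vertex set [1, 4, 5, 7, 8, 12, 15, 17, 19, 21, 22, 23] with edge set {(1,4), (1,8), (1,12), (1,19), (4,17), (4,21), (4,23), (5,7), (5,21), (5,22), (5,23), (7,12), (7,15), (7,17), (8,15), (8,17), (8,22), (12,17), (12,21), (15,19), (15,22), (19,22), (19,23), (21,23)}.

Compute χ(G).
χ(G) = 3

Clique number ω(G) = 3 (lower bound: χ ≥ ω).
The clique on [5, 21, 23] has size 3, forcing χ ≥ 3, and the coloring below uses 3 colors, so χ(G) = 3.
A valid 3-coloring: color 1: [1, 15, 17, 21]; color 2: [4, 5, 8, 12, 19]; color 3: [7, 22, 23].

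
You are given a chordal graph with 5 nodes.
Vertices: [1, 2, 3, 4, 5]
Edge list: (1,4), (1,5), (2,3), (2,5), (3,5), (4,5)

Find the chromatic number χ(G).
χ(G) = 3

Clique number ω(G) = 3 (lower bound: χ ≥ ω).
The clique on [1, 4, 5] has size 3, forcing χ ≥ 3, and the coloring below uses 3 colors, so χ(G) = 3.
A valid 3-coloring: color 1: [5]; color 2: [1, 3]; color 3: [2, 4].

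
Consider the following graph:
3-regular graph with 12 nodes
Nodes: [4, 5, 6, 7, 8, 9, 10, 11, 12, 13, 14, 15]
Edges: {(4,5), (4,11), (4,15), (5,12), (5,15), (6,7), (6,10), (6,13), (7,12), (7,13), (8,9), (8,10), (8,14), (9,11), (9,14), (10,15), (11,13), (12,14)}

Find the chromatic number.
χ(G) = 3

Clique number ω(G) = 3 (lower bound: χ ≥ ω).
The clique on [4, 5, 15] has size 3, forcing χ ≥ 3, and the coloring below uses 3 colors, so χ(G) = 3.
A valid 3-coloring: color 1: [6, 8, 11, 12, 15]; color 2: [4, 10, 13, 14]; color 3: [5, 7, 9].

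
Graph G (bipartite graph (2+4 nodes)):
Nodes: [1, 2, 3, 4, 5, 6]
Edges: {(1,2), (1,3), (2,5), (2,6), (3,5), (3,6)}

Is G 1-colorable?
No, G is not 1-colorable

Edge (1,2) forces its endpoints to differ, so 1 color is not enough.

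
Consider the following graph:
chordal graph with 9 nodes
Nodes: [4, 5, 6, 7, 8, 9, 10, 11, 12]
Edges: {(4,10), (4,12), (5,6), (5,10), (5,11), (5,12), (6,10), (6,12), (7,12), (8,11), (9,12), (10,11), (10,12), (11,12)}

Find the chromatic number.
χ(G) = 4

Clique number ω(G) = 4 (lower bound: χ ≥ ω).
The clique on [5, 10, 11, 12] has size 4, forcing χ ≥ 4, and the coloring below uses 4 colors, so χ(G) = 4.
A valid 4-coloring: color 1: [8, 12]; color 2: [7, 9, 10]; color 3: [4, 5]; color 4: [6, 11].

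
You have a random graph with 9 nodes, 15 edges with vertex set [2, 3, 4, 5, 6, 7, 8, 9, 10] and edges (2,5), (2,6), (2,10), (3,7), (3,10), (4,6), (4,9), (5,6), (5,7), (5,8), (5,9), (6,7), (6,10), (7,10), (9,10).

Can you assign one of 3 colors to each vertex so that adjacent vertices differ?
A valid 3-coloring: color 1: [3, 6, 8, 9]; color 2: [4, 5, 10]; color 3: [2, 7].
(χ(G) = 3 ≤ 3.)

Yes, G is 3-colorable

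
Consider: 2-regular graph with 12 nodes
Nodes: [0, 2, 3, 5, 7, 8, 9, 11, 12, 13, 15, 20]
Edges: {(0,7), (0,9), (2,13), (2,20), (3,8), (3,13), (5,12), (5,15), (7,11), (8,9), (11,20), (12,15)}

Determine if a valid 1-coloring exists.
No, G is not 1-colorable

The clique on vertices [5, 12, 15] has size 3 > 1, so it alone needs 3 colors.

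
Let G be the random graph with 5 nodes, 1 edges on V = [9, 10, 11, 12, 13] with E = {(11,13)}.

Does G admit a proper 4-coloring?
Yes, G is 4-colorable

A valid 4-coloring: color 1: [9, 10, 11, 12]; color 2: [13].
(χ(G) = 2 ≤ 4.)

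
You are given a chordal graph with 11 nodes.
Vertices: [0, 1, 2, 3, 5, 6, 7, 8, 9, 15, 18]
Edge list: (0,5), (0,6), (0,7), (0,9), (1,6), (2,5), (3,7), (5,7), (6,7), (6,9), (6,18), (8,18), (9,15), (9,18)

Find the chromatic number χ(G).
Clique number ω(G) = 3 (lower bound: χ ≥ ω).
The clique on [0, 5, 7] has size 3, forcing χ ≥ 3, and the coloring below uses 3 colors, so χ(G) = 3.
A valid 3-coloring: color 1: [3, 5, 6, 8, 15]; color 2: [0, 1, 2, 18]; color 3: [7, 9].

χ(G) = 3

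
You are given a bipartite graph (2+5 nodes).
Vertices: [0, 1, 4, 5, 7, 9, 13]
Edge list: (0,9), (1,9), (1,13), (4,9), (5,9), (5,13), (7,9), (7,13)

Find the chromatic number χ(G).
χ(G) = 2

Clique number ω(G) = 2 (lower bound: χ ≥ ω).
The graph is bipartite (no odd cycle), so 2 colors suffice: χ(G) = 2.
A valid 2-coloring: color 1: [9, 13]; color 2: [0, 1, 4, 5, 7].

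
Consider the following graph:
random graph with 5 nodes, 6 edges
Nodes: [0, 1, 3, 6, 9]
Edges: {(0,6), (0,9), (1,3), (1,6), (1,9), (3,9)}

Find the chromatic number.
χ(G) = 3

Clique number ω(G) = 3 (lower bound: χ ≥ ω).
The clique on [1, 3, 9] has size 3, forcing χ ≥ 3, and the coloring below uses 3 colors, so χ(G) = 3.
A valid 3-coloring: color 1: [6, 9]; color 2: [0, 1]; color 3: [3].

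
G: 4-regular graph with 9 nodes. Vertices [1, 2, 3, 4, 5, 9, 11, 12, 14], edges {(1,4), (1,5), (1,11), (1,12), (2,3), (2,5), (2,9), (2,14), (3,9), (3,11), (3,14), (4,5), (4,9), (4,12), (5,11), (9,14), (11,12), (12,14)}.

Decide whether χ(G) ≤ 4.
A valid 4-coloring: color 1: [3, 4]; color 2: [5, 9, 12]; color 3: [2, 11]; color 4: [1, 14].
(χ(G) = 4 ≤ 4.)

Yes, G is 4-colorable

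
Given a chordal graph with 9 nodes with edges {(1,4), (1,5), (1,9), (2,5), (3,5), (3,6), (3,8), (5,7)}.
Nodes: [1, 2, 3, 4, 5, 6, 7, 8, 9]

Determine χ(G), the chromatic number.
Clique number ω(G) = 2 (lower bound: χ ≥ ω).
The graph is bipartite (no odd cycle), so 2 colors suffice: χ(G) = 2.
A valid 2-coloring: color 1: [4, 5, 6, 8, 9]; color 2: [1, 2, 3, 7].

χ(G) = 2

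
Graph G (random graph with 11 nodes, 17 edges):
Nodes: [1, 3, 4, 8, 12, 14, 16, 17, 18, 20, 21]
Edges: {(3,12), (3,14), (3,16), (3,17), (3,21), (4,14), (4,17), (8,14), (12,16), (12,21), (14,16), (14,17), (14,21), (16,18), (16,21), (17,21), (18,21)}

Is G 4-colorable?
A valid 4-coloring: color 1: [1, 12, 14, 18, 20]; color 2: [4, 8, 21]; color 3: [3]; color 4: [16, 17].
(χ(G) = 4 ≤ 4.)

Yes, G is 4-colorable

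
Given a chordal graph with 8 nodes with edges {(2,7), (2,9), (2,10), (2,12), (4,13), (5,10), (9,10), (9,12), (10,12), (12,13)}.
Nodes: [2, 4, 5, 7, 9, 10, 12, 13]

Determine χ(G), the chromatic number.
χ(G) = 4

Clique number ω(G) = 4 (lower bound: χ ≥ ω).
The clique on [2, 9, 10, 12] has size 4, forcing χ ≥ 4, and the coloring below uses 4 colors, so χ(G) = 4.
A valid 4-coloring: color 1: [4, 5, 7, 12]; color 2: [10, 13]; color 3: [2]; color 4: [9].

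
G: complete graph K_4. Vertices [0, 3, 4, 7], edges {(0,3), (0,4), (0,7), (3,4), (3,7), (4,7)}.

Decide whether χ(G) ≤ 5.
A valid 5-coloring: color 1: [4]; color 2: [7]; color 3: [3]; color 4: [0].
(χ(G) = 4 ≤ 5.)

Yes, G is 5-colorable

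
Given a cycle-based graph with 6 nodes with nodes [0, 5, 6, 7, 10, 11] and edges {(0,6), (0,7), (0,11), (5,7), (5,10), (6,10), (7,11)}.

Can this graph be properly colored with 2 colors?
No, G is not 2-colorable

The clique on vertices [0, 7, 11] has size 3 > 2, so it alone needs 3 colors.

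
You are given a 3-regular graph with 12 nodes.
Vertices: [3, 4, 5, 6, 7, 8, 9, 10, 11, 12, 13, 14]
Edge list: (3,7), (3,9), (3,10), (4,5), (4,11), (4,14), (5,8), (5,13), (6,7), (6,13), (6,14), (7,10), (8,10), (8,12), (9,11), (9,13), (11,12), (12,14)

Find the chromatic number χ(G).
χ(G) = 3

Clique number ω(G) = 3 (lower bound: χ ≥ ω).
The clique on [3, 7, 10] has size 3, forcing χ ≥ 3, and the coloring below uses 3 colors, so χ(G) = 3.
A valid 3-coloring: color 1: [5, 6, 9, 10, 12]; color 2: [7, 8, 11, 13, 14]; color 3: [3, 4].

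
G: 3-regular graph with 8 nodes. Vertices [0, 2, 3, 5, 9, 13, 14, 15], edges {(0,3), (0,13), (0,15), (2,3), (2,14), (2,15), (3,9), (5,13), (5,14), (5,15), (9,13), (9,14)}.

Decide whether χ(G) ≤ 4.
A valid 4-coloring: color 1: [3, 13, 14, 15]; color 2: [0, 2, 5, 9].
(χ(G) = 2 ≤ 4.)

Yes, G is 4-colorable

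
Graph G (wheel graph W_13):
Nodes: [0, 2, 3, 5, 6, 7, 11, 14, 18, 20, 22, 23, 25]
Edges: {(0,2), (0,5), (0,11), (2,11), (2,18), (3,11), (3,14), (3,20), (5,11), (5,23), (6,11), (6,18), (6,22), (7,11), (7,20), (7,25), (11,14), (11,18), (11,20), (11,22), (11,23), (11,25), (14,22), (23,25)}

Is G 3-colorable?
A valid 3-coloring: color 1: [11]; color 2: [2, 5, 6, 14, 20, 25]; color 3: [0, 3, 7, 18, 22, 23].
(χ(G) = 3 ≤ 3.)

Yes, G is 3-colorable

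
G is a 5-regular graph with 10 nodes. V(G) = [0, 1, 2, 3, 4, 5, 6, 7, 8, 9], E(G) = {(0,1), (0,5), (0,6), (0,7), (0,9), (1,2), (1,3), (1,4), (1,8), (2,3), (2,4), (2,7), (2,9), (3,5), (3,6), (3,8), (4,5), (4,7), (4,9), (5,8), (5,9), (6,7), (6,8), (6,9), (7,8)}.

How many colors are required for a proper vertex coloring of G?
Clique number ω(G) = 3 (lower bound: χ ≥ ω).
Suppose a proper 3-coloring c exists. The clique [0, 5, 9] takes 3 distinct colors; by symmetry let c(0) = 1, c(5) = 2, c(9) = 3.
- Vertex 4: neighbors [5, 9] already have colors [2, 3] ⇒ c(4) = 1.
- Vertex 2: neighbors [4, 9] already have colors [1, 3] ⇒ c(2) = 2.
- Vertex 6: neighbors [0, 9] already have colors [1, 3] ⇒ c(6) = 2.
- Vertex 1: neighbors [0, 2] already have colors [1, 2] ⇒ c(1) = 3.
- Vertex 8: neighbors [5, 1] already have colors [2, 3] ⇒ c(8) = 1.
- Vertex 3: neighbors [8, 2, 1] already have colors [1, 2, 3] — all 3 colors blocked. Contradiction.
The forced assignments end in a contradiction, so G has no proper 3-coloring (χ ≥ 4).
The coloring below uses 4 colors, so χ(G) = 4.
A valid 4-coloring: color 1: [0, 2, 8]; color 2: [1, 7, 9]; color 3: [3, 4]; color 4: [5, 6].

χ(G) = 4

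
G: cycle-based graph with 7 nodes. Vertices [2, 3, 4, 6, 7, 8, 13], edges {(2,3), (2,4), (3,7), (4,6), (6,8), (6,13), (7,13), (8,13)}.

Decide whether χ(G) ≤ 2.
The clique on vertices [6, 8, 13] has size 3 > 2, so it alone needs 3 colors.

No, G is not 2-colorable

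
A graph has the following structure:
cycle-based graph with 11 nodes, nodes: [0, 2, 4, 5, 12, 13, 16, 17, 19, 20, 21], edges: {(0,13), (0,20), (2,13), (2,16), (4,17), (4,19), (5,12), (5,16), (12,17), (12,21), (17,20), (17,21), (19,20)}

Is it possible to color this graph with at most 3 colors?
Yes, G is 3-colorable

A valid 3-coloring: color 1: [0, 2, 5, 17, 19]; color 2: [4, 12, 13, 16, 20]; color 3: [21].
(χ(G) = 3 ≤ 3.)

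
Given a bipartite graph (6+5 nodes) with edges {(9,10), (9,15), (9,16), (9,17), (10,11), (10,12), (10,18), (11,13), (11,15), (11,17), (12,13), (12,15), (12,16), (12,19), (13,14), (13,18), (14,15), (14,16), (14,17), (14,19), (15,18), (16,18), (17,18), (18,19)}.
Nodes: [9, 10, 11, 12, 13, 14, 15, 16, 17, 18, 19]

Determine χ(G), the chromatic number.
χ(G) = 2

Clique number ω(G) = 2 (lower bound: χ ≥ ω).
The graph is bipartite (no odd cycle), so 2 colors suffice: χ(G) = 2.
A valid 2-coloring: color 1: [9, 11, 12, 14, 18]; color 2: [10, 13, 15, 16, 17, 19].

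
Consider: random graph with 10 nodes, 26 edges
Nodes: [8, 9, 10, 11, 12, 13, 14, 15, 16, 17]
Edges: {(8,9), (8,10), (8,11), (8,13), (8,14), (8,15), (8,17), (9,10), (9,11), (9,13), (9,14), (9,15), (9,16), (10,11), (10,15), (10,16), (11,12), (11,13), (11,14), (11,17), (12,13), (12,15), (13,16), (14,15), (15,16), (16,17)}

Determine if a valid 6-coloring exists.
Yes, G is 6-colorable

A valid 6-coloring: color 1: [11, 15]; color 2: [8, 12, 16]; color 3: [9, 17]; color 4: [10, 13, 14].
(χ(G) = 4 ≤ 6.)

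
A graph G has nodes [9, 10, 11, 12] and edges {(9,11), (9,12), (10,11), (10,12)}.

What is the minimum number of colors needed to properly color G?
Clique number ω(G) = 2 (lower bound: χ ≥ ω).
The graph is bipartite (no odd cycle), so 2 colors suffice: χ(G) = 2.
A valid 2-coloring: color 1: [11, 12]; color 2: [9, 10].

χ(G) = 2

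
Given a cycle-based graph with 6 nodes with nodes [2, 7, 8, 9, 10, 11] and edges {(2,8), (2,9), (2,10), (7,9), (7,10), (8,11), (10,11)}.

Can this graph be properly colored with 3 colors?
A valid 3-coloring: color 1: [8, 9, 10]; color 2: [2, 7, 11].
(χ(G) = 2 ≤ 3.)

Yes, G is 3-colorable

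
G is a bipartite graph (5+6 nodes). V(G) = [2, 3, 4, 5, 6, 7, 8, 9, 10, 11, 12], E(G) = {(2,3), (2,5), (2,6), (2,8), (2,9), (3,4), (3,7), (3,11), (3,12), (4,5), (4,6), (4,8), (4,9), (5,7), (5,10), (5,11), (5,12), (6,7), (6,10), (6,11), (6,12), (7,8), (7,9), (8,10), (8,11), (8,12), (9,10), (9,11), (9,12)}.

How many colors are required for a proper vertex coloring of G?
χ(G) = 2

Clique number ω(G) = 2 (lower bound: χ ≥ ω).
The graph is bipartite (no odd cycle), so 2 colors suffice: χ(G) = 2.
A valid 2-coloring: color 1: [3, 5, 6, 8, 9]; color 2: [2, 4, 7, 10, 11, 12].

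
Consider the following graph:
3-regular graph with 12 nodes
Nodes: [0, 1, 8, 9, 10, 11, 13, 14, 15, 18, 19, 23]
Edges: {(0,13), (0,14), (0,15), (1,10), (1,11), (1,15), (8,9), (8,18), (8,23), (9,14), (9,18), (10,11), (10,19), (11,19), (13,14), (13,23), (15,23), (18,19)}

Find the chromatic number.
χ(G) = 3

Clique number ω(G) = 3 (lower bound: χ ≥ ω).
The clique on [0, 13, 14] has size 3, forcing χ ≥ 3, and the coloring below uses 3 colors, so χ(G) = 3.
A valid 3-coloring: color 1: [0, 1, 9, 19, 23]; color 2: [10, 14, 15, 18]; color 3: [8, 11, 13].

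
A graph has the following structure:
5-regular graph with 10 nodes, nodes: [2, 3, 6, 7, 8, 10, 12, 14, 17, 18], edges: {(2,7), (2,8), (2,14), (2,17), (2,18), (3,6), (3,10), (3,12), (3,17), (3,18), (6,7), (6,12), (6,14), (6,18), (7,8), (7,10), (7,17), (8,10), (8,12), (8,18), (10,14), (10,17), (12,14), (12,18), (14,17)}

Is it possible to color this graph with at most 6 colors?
Yes, G is 6-colorable

A valid 6-coloring: color 1: [7, 12]; color 2: [2, 6, 10]; color 3: [3, 8, 14]; color 4: [17, 18].
(χ(G) = 4 ≤ 6.)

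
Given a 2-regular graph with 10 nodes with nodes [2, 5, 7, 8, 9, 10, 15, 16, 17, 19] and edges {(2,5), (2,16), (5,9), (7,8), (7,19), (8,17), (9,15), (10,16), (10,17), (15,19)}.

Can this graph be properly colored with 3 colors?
A valid 3-coloring: color 1: [2, 8, 9, 10, 19]; color 2: [5, 7, 15, 16, 17].
(χ(G) = 2 ≤ 3.)

Yes, G is 3-colorable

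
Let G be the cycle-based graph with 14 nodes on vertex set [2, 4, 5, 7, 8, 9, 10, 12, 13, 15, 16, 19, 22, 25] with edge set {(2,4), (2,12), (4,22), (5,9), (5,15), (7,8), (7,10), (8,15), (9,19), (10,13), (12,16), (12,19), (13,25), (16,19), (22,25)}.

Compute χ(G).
χ(G) = 3

Clique number ω(G) = 3 (lower bound: χ ≥ ω).
The clique on [12, 16, 19] has size 3, forcing χ ≥ 3, and the coloring below uses 3 colors, so χ(G) = 3.
A valid 3-coloring: color 1: [4, 9, 10, 12, 15, 25]; color 2: [2, 5, 7, 13, 19, 22]; color 3: [8, 16].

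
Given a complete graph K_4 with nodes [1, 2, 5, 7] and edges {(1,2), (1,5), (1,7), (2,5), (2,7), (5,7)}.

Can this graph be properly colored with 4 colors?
A valid 4-coloring: color 1: [2]; color 2: [1]; color 3: [5]; color 4: [7].
(χ(G) = 4 ≤ 4.)

Yes, G is 4-colorable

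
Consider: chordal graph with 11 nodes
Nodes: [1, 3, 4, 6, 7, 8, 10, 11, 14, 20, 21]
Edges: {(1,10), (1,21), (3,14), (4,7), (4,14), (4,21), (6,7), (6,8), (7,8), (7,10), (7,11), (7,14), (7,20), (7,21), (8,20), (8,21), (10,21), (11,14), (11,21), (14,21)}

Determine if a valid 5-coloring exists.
Yes, G is 5-colorable

A valid 5-coloring: color 1: [1, 3, 7]; color 2: [6, 20, 21]; color 3: [8, 10, 14]; color 4: [4, 11].
(χ(G) = 4 ≤ 5.)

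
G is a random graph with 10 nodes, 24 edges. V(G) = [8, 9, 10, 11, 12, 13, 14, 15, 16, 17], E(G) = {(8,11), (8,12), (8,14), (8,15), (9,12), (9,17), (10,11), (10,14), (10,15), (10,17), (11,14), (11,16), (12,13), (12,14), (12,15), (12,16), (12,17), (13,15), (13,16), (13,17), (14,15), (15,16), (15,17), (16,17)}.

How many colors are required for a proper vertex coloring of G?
χ(G) = 5

Clique number ω(G) = 5 (lower bound: χ ≥ ω).
The clique on [12, 13, 15, 16, 17] has size 5, forcing χ ≥ 5, and the coloring below uses 5 colors, so χ(G) = 5.
A valid 5-coloring: color 1: [9, 11, 15]; color 2: [10, 12]; color 3: [14, 17]; color 4: [8, 16]; color 5: [13].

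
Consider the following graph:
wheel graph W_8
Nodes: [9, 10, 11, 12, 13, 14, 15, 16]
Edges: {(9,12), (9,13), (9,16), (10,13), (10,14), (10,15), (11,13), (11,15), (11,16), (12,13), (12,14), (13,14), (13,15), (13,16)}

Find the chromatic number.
Clique number ω(G) = 3 (lower bound: χ ≥ ω).
Odd cycle [10, 14, 12, 9, 16, 11, 15] needs 3 colors (χ ≥ 3).
Vertex 13 is adjacent to every vertex of [9, 10, 11, 12, 14, 15, 16], which already need 3 colors among themselves, so 13 needs a new color (χ ≥ 4).
The coloring below uses 4 colors, so χ(G) = 4.
A valid 4-coloring: color 1: [13]; color 2: [10, 11, 12]; color 3: [9, 14, 15]; color 4: [16].

χ(G) = 4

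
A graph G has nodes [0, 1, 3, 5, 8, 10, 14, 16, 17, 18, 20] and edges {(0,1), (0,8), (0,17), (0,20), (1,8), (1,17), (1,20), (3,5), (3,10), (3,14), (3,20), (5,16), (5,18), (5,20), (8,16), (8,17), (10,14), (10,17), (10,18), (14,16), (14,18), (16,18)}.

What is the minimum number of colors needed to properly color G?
χ(G) = 4

Clique number ω(G) = 4 (lower bound: χ ≥ ω).
The clique on [0, 1, 8, 17] has size 4, forcing χ ≥ 4, and the coloring below uses 4 colors, so χ(G) = 4.
A valid 4-coloring: color 1: [3, 17, 18]; color 2: [1, 5, 14]; color 3: [0, 10, 16]; color 4: [8, 20].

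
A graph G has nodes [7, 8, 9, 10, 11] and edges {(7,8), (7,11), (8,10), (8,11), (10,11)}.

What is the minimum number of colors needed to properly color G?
Clique number ω(G) = 3 (lower bound: χ ≥ ω).
The clique on [8, 10, 11] has size 3, forcing χ ≥ 3, and the coloring below uses 3 colors, so χ(G) = 3.
A valid 3-coloring: color 1: [8, 9]; color 2: [11]; color 3: [7, 10].

χ(G) = 3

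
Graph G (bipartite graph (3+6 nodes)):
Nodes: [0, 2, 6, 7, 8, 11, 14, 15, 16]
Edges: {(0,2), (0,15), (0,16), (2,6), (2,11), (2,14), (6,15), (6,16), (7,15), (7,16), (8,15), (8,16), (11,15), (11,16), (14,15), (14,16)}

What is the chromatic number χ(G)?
χ(G) = 2

Clique number ω(G) = 2 (lower bound: χ ≥ ω).
The graph is bipartite (no odd cycle), so 2 colors suffice: χ(G) = 2.
A valid 2-coloring: color 1: [2, 15, 16]; color 2: [0, 6, 7, 8, 11, 14].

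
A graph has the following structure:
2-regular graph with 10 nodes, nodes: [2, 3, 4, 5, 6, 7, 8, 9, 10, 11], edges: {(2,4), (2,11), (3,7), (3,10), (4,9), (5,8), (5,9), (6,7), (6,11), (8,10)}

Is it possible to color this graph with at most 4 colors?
Yes, G is 4-colorable

A valid 4-coloring: color 1: [4, 5, 7, 10, 11]; color 2: [2, 3, 6, 8, 9].
(χ(G) = 2 ≤ 4.)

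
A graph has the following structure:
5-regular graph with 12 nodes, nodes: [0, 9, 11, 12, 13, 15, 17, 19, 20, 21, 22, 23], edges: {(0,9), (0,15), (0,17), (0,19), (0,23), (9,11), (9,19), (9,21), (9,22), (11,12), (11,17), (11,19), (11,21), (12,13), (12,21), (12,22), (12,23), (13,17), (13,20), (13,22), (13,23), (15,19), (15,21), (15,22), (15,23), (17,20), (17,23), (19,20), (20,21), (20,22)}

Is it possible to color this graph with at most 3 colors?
Odd cycle [20, 17, 23, 12, 22] needs 3 colors (χ ≥ 3).
Vertex 13 is adjacent to every vertex of [12, 17, 20, 22, 23], which already need 3 colors among themselves, so 13 needs a new color (χ ≥ 4).
Hence χ(G) ≥ 4 > 3, so no proper 3-coloring exists.

No, G is not 3-colorable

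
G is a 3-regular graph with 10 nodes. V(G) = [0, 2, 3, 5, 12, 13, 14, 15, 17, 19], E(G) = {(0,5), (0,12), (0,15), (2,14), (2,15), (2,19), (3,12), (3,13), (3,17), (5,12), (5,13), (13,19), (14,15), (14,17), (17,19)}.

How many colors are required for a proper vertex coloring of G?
Clique number ω(G) = 3 (lower bound: χ ≥ ω).
The clique on [0, 5, 12] has size 3, forcing χ ≥ 3, and the coloring below uses 3 colors, so χ(G) = 3.
A valid 3-coloring: color 1: [12, 13, 15, 17]; color 2: [2, 3, 5]; color 3: [0, 14, 19].

χ(G) = 3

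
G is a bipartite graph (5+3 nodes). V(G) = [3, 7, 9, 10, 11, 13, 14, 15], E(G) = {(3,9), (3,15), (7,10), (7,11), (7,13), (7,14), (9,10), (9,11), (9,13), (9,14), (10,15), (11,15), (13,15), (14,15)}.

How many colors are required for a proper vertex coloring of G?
χ(G) = 2

Clique number ω(G) = 2 (lower bound: χ ≥ ω).
The graph is bipartite (no odd cycle), so 2 colors suffice: χ(G) = 2.
A valid 2-coloring: color 1: [7, 9, 15]; color 2: [3, 10, 11, 13, 14].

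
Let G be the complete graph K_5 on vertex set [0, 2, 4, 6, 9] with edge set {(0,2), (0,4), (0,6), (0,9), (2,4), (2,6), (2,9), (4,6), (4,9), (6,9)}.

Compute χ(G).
χ(G) = 5

Clique number ω(G) = 5 (lower bound: χ ≥ ω).
The clique on [0, 2, 4, 6, 9] has size 5, forcing χ ≥ 5, and the coloring below uses 5 colors, so χ(G) = 5.
A valid 5-coloring: color 1: [2]; color 2: [6]; color 3: [4]; color 4: [0]; color 5: [9].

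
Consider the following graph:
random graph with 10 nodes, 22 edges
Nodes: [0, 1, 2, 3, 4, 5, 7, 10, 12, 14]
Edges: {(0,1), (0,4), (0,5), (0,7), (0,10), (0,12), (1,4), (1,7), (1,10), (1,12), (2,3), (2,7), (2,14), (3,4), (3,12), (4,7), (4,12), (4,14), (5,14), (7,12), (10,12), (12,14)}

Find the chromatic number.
χ(G) = 5

Clique number ω(G) = 5 (lower bound: χ ≥ ω).
The clique on [0, 1, 4, 7, 12] has size 5, forcing χ ≥ 5, and the coloring below uses 5 colors, so χ(G) = 5.
A valid 5-coloring: color 1: [2, 5, 12]; color 2: [0, 3, 14]; color 3: [4, 10]; color 4: [1]; color 5: [7].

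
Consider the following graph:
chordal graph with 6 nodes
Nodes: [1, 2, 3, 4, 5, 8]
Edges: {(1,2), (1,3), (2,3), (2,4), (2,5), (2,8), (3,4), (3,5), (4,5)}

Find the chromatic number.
Clique number ω(G) = 4 (lower bound: χ ≥ ω).
The clique on [2, 3, 4, 5] has size 4, forcing χ ≥ 4, and the coloring below uses 4 colors, so χ(G) = 4.
A valid 4-coloring: color 1: [2]; color 2: [3, 8]; color 3: [1, 5]; color 4: [4].

χ(G) = 4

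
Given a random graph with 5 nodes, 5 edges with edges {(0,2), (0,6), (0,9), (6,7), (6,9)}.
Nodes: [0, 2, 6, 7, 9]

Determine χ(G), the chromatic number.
χ(G) = 3

Clique number ω(G) = 3 (lower bound: χ ≥ ω).
The clique on [0, 6, 9] has size 3, forcing χ ≥ 3, and the coloring below uses 3 colors, so χ(G) = 3.
A valid 3-coloring: color 1: [2, 6]; color 2: [0, 7]; color 3: [9].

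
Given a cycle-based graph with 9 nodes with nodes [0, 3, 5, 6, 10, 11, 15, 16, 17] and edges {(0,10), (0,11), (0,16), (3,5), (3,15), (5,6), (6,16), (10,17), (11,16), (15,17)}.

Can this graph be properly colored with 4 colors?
Yes, G is 4-colorable

A valid 4-coloring: color 1: [0, 3, 6, 17]; color 2: [5, 10, 15, 16]; color 3: [11].
(χ(G) = 3 ≤ 4.)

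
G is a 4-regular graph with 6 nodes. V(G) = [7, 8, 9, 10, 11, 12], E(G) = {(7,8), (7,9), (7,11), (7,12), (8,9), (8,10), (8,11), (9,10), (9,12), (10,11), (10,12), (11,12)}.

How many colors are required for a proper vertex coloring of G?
χ(G) = 3

Clique number ω(G) = 3 (lower bound: χ ≥ ω).
The clique on [8, 9, 10] has size 3, forcing χ ≥ 3, and the coloring below uses 3 colors, so χ(G) = 3.
A valid 3-coloring: color 1: [7, 10]; color 2: [9, 11]; color 3: [8, 12].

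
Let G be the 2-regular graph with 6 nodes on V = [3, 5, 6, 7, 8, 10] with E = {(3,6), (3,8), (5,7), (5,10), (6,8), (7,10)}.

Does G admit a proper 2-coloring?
No, G is not 2-colorable

The clique on vertices [5, 7, 10] has size 3 > 2, so it alone needs 3 colors.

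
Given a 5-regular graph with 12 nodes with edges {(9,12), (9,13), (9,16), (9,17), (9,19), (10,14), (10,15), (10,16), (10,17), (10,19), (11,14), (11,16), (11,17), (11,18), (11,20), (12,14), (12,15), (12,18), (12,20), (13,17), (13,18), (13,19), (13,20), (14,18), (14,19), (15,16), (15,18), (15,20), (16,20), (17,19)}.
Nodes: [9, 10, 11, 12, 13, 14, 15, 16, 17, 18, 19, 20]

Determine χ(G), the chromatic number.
Clique number ω(G) = 4 (lower bound: χ ≥ ω).
The clique on [9, 13, 17, 19] has size 4, forcing χ ≥ 4, and the coloring below uses 4 colors, so χ(G) = 4.
A valid 4-coloring: color 1: [9, 10, 18, 20]; color 2: [11, 15, 19]; color 3: [12, 16, 17]; color 4: [13, 14].

χ(G) = 4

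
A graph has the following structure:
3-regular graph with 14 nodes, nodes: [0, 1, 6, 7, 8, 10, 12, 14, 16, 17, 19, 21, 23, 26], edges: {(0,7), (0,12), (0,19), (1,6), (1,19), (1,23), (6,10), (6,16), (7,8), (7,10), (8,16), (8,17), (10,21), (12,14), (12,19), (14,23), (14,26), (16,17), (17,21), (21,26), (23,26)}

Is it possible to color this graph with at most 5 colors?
A valid 5-coloring: color 1: [0, 1, 14, 16, 21]; color 2: [6, 7, 12, 17, 26]; color 3: [8, 10, 19, 23].
(χ(G) = 3 ≤ 5.)

Yes, G is 5-colorable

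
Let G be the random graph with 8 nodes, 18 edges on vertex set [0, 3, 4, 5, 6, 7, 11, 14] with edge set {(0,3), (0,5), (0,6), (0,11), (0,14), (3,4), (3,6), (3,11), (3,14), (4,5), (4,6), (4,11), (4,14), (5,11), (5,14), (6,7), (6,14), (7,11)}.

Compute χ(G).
Clique number ω(G) = 4 (lower bound: χ ≥ ω).
The clique on [0, 3, 6, 14] has size 4, forcing χ ≥ 4, and the coloring below uses 4 colors, so χ(G) = 4.
A valid 4-coloring: color 1: [0, 4, 7]; color 2: [6, 11]; color 3: [14]; color 4: [3, 5].

χ(G) = 4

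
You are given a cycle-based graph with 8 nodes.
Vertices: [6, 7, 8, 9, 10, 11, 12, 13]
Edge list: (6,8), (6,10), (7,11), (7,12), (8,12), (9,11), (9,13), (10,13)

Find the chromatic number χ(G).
Clique number ω(G) = 2 (lower bound: χ ≥ ω).
The graph is bipartite (no odd cycle), so 2 colors suffice: χ(G) = 2.
A valid 2-coloring: color 1: [6, 11, 12, 13]; color 2: [7, 8, 9, 10].

χ(G) = 2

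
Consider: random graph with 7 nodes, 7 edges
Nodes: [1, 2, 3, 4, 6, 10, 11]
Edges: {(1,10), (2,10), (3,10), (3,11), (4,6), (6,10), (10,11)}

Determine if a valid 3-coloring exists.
Yes, G is 3-colorable

A valid 3-coloring: color 1: [4, 10]; color 2: [1, 2, 6, 11]; color 3: [3].
(χ(G) = 3 ≤ 3.)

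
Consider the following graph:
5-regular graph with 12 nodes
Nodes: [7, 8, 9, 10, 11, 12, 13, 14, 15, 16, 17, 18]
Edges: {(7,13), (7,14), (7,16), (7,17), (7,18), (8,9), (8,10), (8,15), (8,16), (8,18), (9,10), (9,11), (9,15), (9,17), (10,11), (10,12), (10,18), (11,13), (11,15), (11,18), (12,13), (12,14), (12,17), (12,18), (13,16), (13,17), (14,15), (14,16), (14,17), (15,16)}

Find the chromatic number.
χ(G) = 4

Clique number ω(G) = 3 (lower bound: χ ≥ ω).
Suppose a proper 3-coloring c exists. The clique [7, 13, 16] takes 3 distinct colors; by symmetry let c(7) = 1, c(13) = 2, c(16) = 3.
- Vertex 14: neighbors [7, 16] already have colors [1, 3] ⇒ c(14) = 2.
- Vertex 15: neighbors [14, 16] already have colors [2, 3] ⇒ c(15) = 1.
- Vertex 8: neighbors [15, 16] already have colors [1, 3] ⇒ c(8) = 2.
- Vertex 9: neighbors [15, 8] already have colors [1, 2] ⇒ c(9) = 3.
- Vertex 11: neighbors [15, 13, 9] already have colors [1, 2, 3] — all 3 colors blocked. Contradiction.
The forced assignments end in a contradiction, so G has no proper 3-coloring (χ ≥ 4).
The coloring below uses 4 colors, so χ(G) = 4.
A valid 4-coloring: color 1: [10, 16, 17]; color 2: [7, 8, 11, 12]; color 3: [9, 13, 14, 18]; color 4: [15].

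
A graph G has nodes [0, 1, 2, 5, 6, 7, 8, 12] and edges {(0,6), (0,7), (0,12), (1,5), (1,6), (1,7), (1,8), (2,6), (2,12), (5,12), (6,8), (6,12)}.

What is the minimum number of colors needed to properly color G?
Clique number ω(G) = 3 (lower bound: χ ≥ ω).
The clique on [1, 6, 8] has size 3, forcing χ ≥ 3, and the coloring below uses 3 colors, so χ(G) = 3.
A valid 3-coloring: color 1: [5, 6, 7]; color 2: [1, 12]; color 3: [0, 2, 8].

χ(G) = 3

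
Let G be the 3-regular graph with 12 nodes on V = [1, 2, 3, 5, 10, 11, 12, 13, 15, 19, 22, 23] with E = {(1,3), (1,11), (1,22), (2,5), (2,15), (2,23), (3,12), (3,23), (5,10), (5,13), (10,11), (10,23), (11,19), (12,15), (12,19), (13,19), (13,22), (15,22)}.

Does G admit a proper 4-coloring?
A valid 4-coloring: color 1: [1, 10, 15, 19]; color 2: [5, 11, 12, 22, 23]; color 3: [2, 3, 13].
(χ(G) = 3 ≤ 4.)

Yes, G is 4-colorable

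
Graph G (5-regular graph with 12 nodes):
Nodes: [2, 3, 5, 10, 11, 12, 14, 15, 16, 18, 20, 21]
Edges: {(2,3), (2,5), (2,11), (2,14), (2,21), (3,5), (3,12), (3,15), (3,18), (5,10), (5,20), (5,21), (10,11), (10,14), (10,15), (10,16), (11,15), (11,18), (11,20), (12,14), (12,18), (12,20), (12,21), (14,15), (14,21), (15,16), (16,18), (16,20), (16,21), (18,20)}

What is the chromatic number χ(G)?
Clique number ω(G) = 3 (lower bound: χ ≥ ω).
Suppose a proper 3-coloring c exists. The clique [2, 3, 5] takes 3 distinct colors; by symmetry let c(2) = 1, c(3) = 2, c(5) = 3.
- Vertex 21: neighbors [2, 5] already have colors [1, 3] ⇒ c(21) = 2.
- Vertex 14: neighbors [2, 21] already have colors [1, 2] ⇒ c(14) = 3.
- Vertex 15: neighbors [3, 14] already have colors [2, 3] ⇒ c(15) = 1.
- Vertex 16: neighbors [15, 21] already have colors [1, 2] ⇒ c(16) = 3.
- Vertex 18: neighbors [3, 16] already have colors [2, 3] ⇒ c(18) = 1.
- Vertex 12: neighbors [18, 3, 14] already have colors [1, 2, 3] — all 3 colors blocked. Contradiction.
The forced assignments end in a contradiction, so G has no proper 3-coloring (χ ≥ 4).
The coloring below uses 4 colors, so χ(G) = 4.
A valid 4-coloring: color 1: [2, 15, 18]; color 2: [3, 14, 20]; color 3: [5, 11, 12, 16]; color 4: [10, 21].

χ(G) = 4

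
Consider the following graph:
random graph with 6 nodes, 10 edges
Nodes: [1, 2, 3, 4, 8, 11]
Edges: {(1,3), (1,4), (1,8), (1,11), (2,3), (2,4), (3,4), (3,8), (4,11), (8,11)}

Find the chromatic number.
χ(G) = 3

Clique number ω(G) = 3 (lower bound: χ ≥ ω).
The clique on [1, 3, 8] has size 3, forcing χ ≥ 3, and the coloring below uses 3 colors, so χ(G) = 3.
A valid 3-coloring: color 1: [4, 8]; color 2: [3, 11]; color 3: [1, 2].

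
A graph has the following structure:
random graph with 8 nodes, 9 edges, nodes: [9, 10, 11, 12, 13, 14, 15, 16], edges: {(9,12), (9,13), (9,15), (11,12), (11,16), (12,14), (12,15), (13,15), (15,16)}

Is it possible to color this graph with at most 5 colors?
A valid 5-coloring: color 1: [10, 11, 14, 15]; color 2: [12, 13, 16]; color 3: [9].
(χ(G) = 3 ≤ 5.)

Yes, G is 5-colorable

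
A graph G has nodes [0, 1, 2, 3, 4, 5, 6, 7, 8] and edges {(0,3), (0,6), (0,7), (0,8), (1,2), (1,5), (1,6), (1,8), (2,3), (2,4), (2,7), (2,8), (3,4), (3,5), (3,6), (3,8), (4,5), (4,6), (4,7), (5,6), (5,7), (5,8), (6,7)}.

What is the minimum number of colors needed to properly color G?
χ(G) = 4

Clique number ω(G) = 4 (lower bound: χ ≥ ω).
The clique on [3, 4, 5, 6] has size 4, forcing χ ≥ 4, and the coloring below uses 4 colors, so χ(G) = 4.
A valid 4-coloring: color 1: [1, 3, 7]; color 2: [0, 2, 5]; color 3: [6, 8]; color 4: [4].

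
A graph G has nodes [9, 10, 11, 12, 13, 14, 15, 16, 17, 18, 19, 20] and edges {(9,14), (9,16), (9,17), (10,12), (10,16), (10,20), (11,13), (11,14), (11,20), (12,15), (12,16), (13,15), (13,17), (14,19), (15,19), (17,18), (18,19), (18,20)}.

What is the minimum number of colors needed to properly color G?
χ(G) = 3

Clique number ω(G) = 3 (lower bound: χ ≥ ω).
The clique on [10, 12, 16] has size 3, forcing χ ≥ 3, and the coloring below uses 3 colors, so χ(G) = 3.
A valid 3-coloring: color 1: [9, 10, 11, 19]; color 2: [12, 13, 14, 18]; color 3: [15, 16, 17, 20].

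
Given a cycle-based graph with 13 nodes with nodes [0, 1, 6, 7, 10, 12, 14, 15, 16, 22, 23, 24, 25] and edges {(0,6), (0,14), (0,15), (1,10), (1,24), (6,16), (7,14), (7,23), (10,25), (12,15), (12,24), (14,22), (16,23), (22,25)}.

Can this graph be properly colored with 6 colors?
Yes, G is 6-colorable

A valid 6-coloring: color 1: [1, 6, 12, 14, 23, 25]; color 2: [0, 7, 10, 16, 22, 24]; color 3: [15].
(χ(G) = 3 ≤ 6.)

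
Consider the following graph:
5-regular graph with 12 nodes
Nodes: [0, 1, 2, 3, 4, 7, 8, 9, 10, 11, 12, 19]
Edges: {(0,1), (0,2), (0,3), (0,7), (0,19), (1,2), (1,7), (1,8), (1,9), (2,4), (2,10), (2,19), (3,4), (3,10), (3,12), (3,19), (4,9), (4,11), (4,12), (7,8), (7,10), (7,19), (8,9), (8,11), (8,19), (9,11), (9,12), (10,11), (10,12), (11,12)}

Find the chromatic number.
Clique number ω(G) = 4 (lower bound: χ ≥ ω).
The clique on [4, 9, 11, 12] has size 4, forcing χ ≥ 4, and the coloring below uses 4 colors, so χ(G) = 4.
A valid 4-coloring: color 1: [0, 4, 8, 10]; color 2: [1, 11, 19]; color 3: [2, 3, 7, 9]; color 4: [12].

χ(G) = 4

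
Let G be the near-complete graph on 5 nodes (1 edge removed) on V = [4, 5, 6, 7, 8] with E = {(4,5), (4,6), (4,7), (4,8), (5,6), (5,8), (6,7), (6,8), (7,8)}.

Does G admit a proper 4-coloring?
A valid 4-coloring: color 1: [8]; color 2: [6]; color 3: [4]; color 4: [5, 7].
(χ(G) = 4 ≤ 4.)

Yes, G is 4-colorable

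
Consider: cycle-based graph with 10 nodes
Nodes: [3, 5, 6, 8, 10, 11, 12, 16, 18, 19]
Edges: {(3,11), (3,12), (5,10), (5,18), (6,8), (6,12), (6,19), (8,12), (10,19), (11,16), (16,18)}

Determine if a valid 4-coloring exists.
A valid 4-coloring: color 1: [5, 12, 16, 19]; color 2: [3, 6, 10, 18]; color 3: [8, 11].
(χ(G) = 3 ≤ 4.)

Yes, G is 4-colorable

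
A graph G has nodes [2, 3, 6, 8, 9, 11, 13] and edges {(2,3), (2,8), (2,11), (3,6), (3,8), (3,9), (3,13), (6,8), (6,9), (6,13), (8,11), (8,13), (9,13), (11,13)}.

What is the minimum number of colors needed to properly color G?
Clique number ω(G) = 4 (lower bound: χ ≥ ω).
The clique on [3, 6, 8, 13] has size 4, forcing χ ≥ 4, and the coloring below uses 4 colors, so χ(G) = 4.
A valid 4-coloring: color 1: [2, 13]; color 2: [8, 9]; color 3: [3, 11]; color 4: [6].

χ(G) = 4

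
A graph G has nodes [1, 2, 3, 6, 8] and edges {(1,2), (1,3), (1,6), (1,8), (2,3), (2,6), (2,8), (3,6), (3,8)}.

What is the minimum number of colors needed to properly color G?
χ(G) = 4

Clique number ω(G) = 4 (lower bound: χ ≥ ω).
The clique on [1, 2, 3, 8] has size 4, forcing χ ≥ 4, and the coloring below uses 4 colors, so χ(G) = 4.
A valid 4-coloring: color 1: [3]; color 2: [1]; color 3: [2]; color 4: [6, 8].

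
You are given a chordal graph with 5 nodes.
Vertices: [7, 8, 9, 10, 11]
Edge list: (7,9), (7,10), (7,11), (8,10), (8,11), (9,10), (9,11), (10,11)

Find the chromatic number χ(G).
χ(G) = 4

Clique number ω(G) = 4 (lower bound: χ ≥ ω).
The clique on [7, 9, 10, 11] has size 4, forcing χ ≥ 4, and the coloring below uses 4 colors, so χ(G) = 4.
A valid 4-coloring: color 1: [10]; color 2: [11]; color 3: [7, 8]; color 4: [9].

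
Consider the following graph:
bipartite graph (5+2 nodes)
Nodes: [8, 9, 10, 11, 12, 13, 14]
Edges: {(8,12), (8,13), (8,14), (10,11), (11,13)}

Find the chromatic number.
Clique number ω(G) = 2 (lower bound: χ ≥ ω).
The graph is bipartite (no odd cycle), so 2 colors suffice: χ(G) = 2.
A valid 2-coloring: color 1: [8, 9, 11]; color 2: [10, 12, 13, 14].

χ(G) = 2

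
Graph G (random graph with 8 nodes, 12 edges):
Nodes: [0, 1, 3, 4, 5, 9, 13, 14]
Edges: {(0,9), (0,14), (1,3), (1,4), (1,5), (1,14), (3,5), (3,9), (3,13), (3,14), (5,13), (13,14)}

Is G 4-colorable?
Yes, G is 4-colorable

A valid 4-coloring: color 1: [0, 3, 4]; color 2: [5, 9, 14]; color 3: [1, 13].
(χ(G) = 3 ≤ 4.)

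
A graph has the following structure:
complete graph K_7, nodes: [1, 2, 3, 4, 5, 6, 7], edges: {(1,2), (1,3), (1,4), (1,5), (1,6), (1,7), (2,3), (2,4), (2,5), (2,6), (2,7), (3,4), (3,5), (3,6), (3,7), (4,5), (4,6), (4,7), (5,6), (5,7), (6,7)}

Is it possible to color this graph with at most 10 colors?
Yes, G is 10-colorable

A valid 10-coloring: color 1: [2]; color 2: [5]; color 3: [7]; color 4: [3]; color 5: [6]; color 6: [1]; color 7: [4].
(χ(G) = 7 ≤ 10.)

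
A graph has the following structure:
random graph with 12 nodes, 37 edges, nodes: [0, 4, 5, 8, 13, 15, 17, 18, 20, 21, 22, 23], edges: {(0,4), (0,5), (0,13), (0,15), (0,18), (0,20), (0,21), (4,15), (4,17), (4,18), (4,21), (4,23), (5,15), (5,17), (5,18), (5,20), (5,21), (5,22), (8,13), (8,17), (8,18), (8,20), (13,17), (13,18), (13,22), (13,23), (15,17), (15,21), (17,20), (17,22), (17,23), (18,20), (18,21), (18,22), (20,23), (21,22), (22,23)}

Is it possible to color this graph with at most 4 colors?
No, G is not 4-colorable

Suppose a proper 4-coloring c exists. The clique [0, 4, 15, 21] takes 4 distinct colors; by symmetry let c(0) = 1, c(4) = 2, c(15) = 3, c(21) = 4.
- Vertex 18: neighbors [0, 4, 21] already have colors [1, 2, 4] ⇒ c(18) = 3.
- Vertex 5: neighbors [0, 15, 21] already have colors [1, 3, 4] ⇒ c(5) = 2.
- Vertex 20: neighbors [0, 5, 18] already have colors [1, 2, 3] ⇒ c(20) = 4.
- Vertex 17: neighbors [4, 15, 20] already have colors [2, 3, 4] ⇒ c(17) = 1.
- Vertex 22: neighbors [17, 5, 18, 21] already have colors [1, 2, 3, 4] — all 4 colors blocked. Contradiction.
The forced assignments end in a contradiction, so G has no proper 4-coloring (χ ≥ 5).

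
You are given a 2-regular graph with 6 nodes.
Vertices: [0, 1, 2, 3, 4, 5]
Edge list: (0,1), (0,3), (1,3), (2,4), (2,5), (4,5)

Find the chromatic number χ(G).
χ(G) = 3

Clique number ω(G) = 3 (lower bound: χ ≥ ω).
The clique on [0, 1, 3] has size 3, forcing χ ≥ 3, and the coloring below uses 3 colors, so χ(G) = 3.
A valid 3-coloring: color 1: [1, 5]; color 2: [3, 4]; color 3: [0, 2].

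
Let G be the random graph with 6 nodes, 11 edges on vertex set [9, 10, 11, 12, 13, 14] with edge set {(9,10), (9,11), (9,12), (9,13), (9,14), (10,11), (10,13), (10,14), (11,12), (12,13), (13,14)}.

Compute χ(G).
χ(G) = 4

Clique number ω(G) = 4 (lower bound: χ ≥ ω).
The clique on [9, 10, 13, 14] has size 4, forcing χ ≥ 4, and the coloring below uses 4 colors, so χ(G) = 4.
A valid 4-coloring: color 1: [9]; color 2: [11, 13]; color 3: [10, 12]; color 4: [14].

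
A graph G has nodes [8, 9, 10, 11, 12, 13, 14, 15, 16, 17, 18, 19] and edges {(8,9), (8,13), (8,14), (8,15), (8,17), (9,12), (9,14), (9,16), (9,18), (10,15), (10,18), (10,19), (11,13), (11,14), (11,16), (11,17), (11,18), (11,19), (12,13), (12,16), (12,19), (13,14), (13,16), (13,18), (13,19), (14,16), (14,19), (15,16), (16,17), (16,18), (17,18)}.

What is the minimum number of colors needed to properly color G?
Clique number ω(G) = 4 (lower bound: χ ≥ ω).
The clique on [11, 16, 17, 18] has size 4, forcing χ ≥ 4, and the coloring below uses 4 colors, so χ(G) = 4.
A valid 4-coloring: color 1: [8, 16, 19]; color 2: [9, 10, 13, 17]; color 3: [11, 12, 15]; color 4: [14, 18].

χ(G) = 4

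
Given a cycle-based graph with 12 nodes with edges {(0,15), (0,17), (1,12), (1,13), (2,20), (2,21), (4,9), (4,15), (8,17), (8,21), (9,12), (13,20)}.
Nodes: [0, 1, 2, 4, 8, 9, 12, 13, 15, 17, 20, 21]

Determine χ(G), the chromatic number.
χ(G) = 2

Clique number ω(G) = 2 (lower bound: χ ≥ ω).
The graph is bipartite (no odd cycle), so 2 colors suffice: χ(G) = 2.
A valid 2-coloring: color 1: [0, 2, 4, 8, 12, 13]; color 2: [1, 9, 15, 17, 20, 21].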